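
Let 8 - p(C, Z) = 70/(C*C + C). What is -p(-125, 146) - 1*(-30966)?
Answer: 47984907/1550 ≈ 30958.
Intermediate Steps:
p(C, Z) = 8 - 70/(C + C²) (p(C, Z) = 8 - 70/(C*C + C) = 8 - 70/(C² + C) = 8 - 70/(C + C²))
-p(-125, 146) - 1*(-30966) = -2*(-35 + 4*(-125) + 4*(-125)²)/((-125)*(1 - 125)) - 1*(-30966) = -2*(-1)*(-35 - 500 + 4*15625)/(125*(-124)) + 30966 = -2*(-1)*(-1)*(-35 - 500 + 62500)/(125*124) + 30966 = -2*(-1)*(-1)*61965/(125*124) + 30966 = -1*12393/1550 + 30966 = -12393/1550 + 30966 = 47984907/1550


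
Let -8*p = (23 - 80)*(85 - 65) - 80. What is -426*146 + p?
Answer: -124087/2 ≈ -62044.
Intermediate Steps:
p = 305/2 (p = -((23 - 80)*(85 - 65) - 80)/8 = -(-57*20 - 80)/8 = -(-1140 - 80)/8 = -1/8*(-1220) = 305/2 ≈ 152.50)
-426*146 + p = -426*146 + 305/2 = -62196 + 305/2 = -124087/2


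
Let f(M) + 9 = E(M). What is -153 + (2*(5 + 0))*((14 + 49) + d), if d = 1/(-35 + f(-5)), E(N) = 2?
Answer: 10012/21 ≈ 476.76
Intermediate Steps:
f(M) = -7 (f(M) = -9 + 2 = -7)
d = -1/42 (d = 1/(-35 - 7) = 1/(-42) = -1/42 ≈ -0.023810)
-153 + (2*(5 + 0))*((14 + 49) + d) = -153 + (2*(5 + 0))*((14 + 49) - 1/42) = -153 + (2*5)*(63 - 1/42) = -153 + 10*(2645/42) = -153 + 13225/21 = 10012/21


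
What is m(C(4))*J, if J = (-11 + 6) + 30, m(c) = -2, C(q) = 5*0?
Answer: -50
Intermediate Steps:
C(q) = 0
J = 25 (J = -5 + 30 = 25)
m(C(4))*J = -2*25 = -50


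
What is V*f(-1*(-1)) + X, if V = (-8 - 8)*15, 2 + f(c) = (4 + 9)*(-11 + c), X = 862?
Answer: 32542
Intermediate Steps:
f(c) = -145 + 13*c (f(c) = -2 + (4 + 9)*(-11 + c) = -2 + 13*(-11 + c) = -2 + (-143 + 13*c) = -145 + 13*c)
V = -240 (V = -16*15 = -240)
V*f(-1*(-1)) + X = -240*(-145 + 13*(-1*(-1))) + 862 = -240*(-145 + 13*1) + 862 = -240*(-145 + 13) + 862 = -240*(-132) + 862 = 31680 + 862 = 32542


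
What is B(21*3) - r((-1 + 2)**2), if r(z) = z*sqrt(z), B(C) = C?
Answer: 62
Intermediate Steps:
r(z) = z**(3/2)
B(21*3) - r((-1 + 2)**2) = 21*3 - ((-1 + 2)**2)**(3/2) = 63 - (1**2)**(3/2) = 63 - 1**(3/2) = 63 - 1*1 = 63 - 1 = 62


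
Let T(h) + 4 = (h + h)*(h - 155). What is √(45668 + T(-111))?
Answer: 2*√26179 ≈ 323.60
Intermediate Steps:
T(h) = -4 + 2*h*(-155 + h) (T(h) = -4 + (h + h)*(h - 155) = -4 + (2*h)*(-155 + h) = -4 + 2*h*(-155 + h))
√(45668 + T(-111)) = √(45668 + (-4 - 310*(-111) + 2*(-111)²)) = √(45668 + (-4 + 34410 + 2*12321)) = √(45668 + (-4 + 34410 + 24642)) = √(45668 + 59048) = √104716 = 2*√26179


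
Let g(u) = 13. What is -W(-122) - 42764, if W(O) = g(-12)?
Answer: -42777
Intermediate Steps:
W(O) = 13
-W(-122) - 42764 = -1*13 - 42764 = -13 - 42764 = -42777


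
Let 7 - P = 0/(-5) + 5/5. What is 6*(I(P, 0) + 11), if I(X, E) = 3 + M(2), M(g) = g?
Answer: 96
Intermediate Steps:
P = 6 (P = 7 - (0/(-5) + 5/5) = 7 - (0*(-1/5) + 5*(1/5)) = 7 - (0 + 1) = 7 - 1*1 = 7 - 1 = 6)
I(X, E) = 5 (I(X, E) = 3 + 2 = 5)
6*(I(P, 0) + 11) = 6*(5 + 11) = 6*16 = 96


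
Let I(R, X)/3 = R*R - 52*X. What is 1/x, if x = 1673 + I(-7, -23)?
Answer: 1/5408 ≈ 0.00018491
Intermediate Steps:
I(R, X) = -156*X + 3*R² (I(R, X) = 3*(R*R - 52*X) = 3*(R² - 52*X) = -156*X + 3*R²)
x = 5408 (x = 1673 + (-156*(-23) + 3*(-7)²) = 1673 + (3588 + 3*49) = 1673 + (3588 + 147) = 1673 + 3735 = 5408)
1/x = 1/5408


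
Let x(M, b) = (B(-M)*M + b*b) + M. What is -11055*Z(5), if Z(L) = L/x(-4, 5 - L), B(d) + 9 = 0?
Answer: -55275/32 ≈ -1727.3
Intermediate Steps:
B(d) = -9 (B(d) = -9 + 0 = -9)
x(M, b) = b² - 8*M (x(M, b) = (-9*M + b*b) + M = (-9*M + b²) + M = (b² - 9*M) + M = b² - 8*M)
Z(L) = L/(32 + (5 - L)²) (Z(L) = L/((5 - L)² - 8*(-4)) = L/((5 - L)² + 32) = L/(32 + (5 - L)²))
-11055*Z(5) = -55275/(32 + (-5 + 5)²) = -55275/(32 + 0²) = -55275/(32 + 0) = -55275/32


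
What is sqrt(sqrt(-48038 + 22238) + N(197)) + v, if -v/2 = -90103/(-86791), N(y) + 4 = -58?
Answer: -180206/86791 + sqrt(-62 + 10*I*sqrt(258)) ≈ 5.3457 + 10.821*I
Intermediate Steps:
N(y) = -62 (N(y) = -4 - 58 = -62)
v = -180206/86791 (v = -(-180206)/(-86791) = -(-180206)*(-1)/86791 = -2*90103/86791 = -180206/86791 ≈ -2.0763)
sqrt(sqrt(-48038 + 22238) + N(197)) + v = sqrt(sqrt(-48038 + 22238) - 62) - 180206/86791 = sqrt(sqrt(-25800) - 62) - 180206/86791 = sqrt(10*I*sqrt(258) - 62) - 180206/86791 = sqrt(-62 + 10*I*sqrt(258)) - 180206/86791 = -180206/86791 + sqrt(-62 + 10*I*sqrt(258))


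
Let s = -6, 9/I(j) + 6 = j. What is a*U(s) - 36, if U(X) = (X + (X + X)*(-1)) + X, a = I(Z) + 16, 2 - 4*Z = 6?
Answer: -36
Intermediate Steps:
Z = -1 (Z = ½ - ¼*6 = ½ - 3/2 = -1)
I(j) = 9/(-6 + j)
a = 103/7 (a = 9/(-6 - 1) + 16 = 9/(-7) + 16 = 9*(-⅐) + 16 = -9/7 + 16 = 103/7 ≈ 14.714)
U(X) = 0 (U(X) = (X + (2*X)*(-1)) + X = (X - 2*X) + X = -X + X = 0)
a*U(s) - 36 = (103/7)*0 - 36 = 0 - 36 = -36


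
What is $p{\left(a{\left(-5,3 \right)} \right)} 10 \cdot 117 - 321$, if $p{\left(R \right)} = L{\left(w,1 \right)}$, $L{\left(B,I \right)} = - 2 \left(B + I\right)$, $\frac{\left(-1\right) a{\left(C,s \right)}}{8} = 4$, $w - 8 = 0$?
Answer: $-21381$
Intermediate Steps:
$w = 8$ ($w = 8 + 0 = 8$)
$a{\left(C,s \right)} = -32$ ($a{\left(C,s \right)} = \left(-8\right) 4 = -32$)
$L{\left(B,I \right)} = - 2 B - 2 I$
$p{\left(R \right)} = -18$ ($p{\left(R \right)} = \left(-2\right) 8 - 2 = -16 - 2 = -18$)
$p{\left(a{\left(-5,3 \right)} \right)} 10 \cdot 117 - 321 = \left(-18\right) 10 \cdot 117 - 321 = \left(-180\right) 117 - 321 = -21060 - 321 = -21381$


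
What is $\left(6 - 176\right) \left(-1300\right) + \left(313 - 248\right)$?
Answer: $221065$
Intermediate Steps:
$\left(6 - 176\right) \left(-1300\right) + \left(313 - 248\right) = \left(6 - 176\right) \left(-1300\right) + 65 = \left(-170\right) \left(-1300\right) + 65 = 221000 + 65 = 221065$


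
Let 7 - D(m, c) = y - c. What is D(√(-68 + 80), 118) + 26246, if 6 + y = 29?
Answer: 26348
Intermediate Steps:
y = 23 (y = -6 + 29 = 23)
D(m, c) = -16 + c (D(m, c) = 7 - (23 - c) = 7 + (-23 + c) = -16 + c)
D(√(-68 + 80), 118) + 26246 = (-16 + 118) + 26246 = 102 + 26246 = 26348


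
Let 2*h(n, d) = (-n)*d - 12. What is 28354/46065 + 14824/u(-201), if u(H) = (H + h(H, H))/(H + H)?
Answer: 815085610/2785397 ≈ 292.63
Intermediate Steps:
h(n, d) = -6 - d*n/2 (h(n, d) = ((-n)*d - 12)/2 = (-d*n - 12)/2 = (-12 - d*n)/2 = -6 - d*n/2)
u(H) = (-6 + H - H**2/2)/(2*H) (u(H) = (H + (-6 - H*H/2))/(H + H) = (H + (-6 - H**2/2))/((2*H)) = (-6 + H - H**2/2)*(1/(2*H)) = (-6 + H - H**2/2)/(2*H))
28354/46065 + 14824/u(-201) = 28354/46065 + 14824/(1/2 - 3/(-201) - 1/4*(-201)) = 28354*(1/46065) + 14824/(1/2 - 3*(-1/201) + 201/4) = 28354/46065 + 14824/(1/2 + 1/67 + 201/4) = 28354/46065 + 14824/(13605/268) = 28354/46065 + 14824*(268/13605) = 28354/46065 + 3972832/13605 = 815085610/2785397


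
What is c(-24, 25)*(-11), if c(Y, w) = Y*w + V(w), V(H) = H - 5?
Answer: 6380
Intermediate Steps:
V(H) = -5 + H
c(Y, w) = -5 + w + Y*w (c(Y, w) = Y*w + (-5 + w) = -5 + w + Y*w)
c(-24, 25)*(-11) = (-5 + 25 - 24*25)*(-11) = (-5 + 25 - 600)*(-11) = -580*(-11) = 6380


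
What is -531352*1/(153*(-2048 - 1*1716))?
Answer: 7814/8469 ≈ 0.92266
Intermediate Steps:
-531352*1/(153*(-2048 - 1*1716)) = -531352*1/(153*(-2048 - 1716)) = -531352/(153*(-3764)) = -531352/(-575892) = -531352*(-1/575892) = 7814/8469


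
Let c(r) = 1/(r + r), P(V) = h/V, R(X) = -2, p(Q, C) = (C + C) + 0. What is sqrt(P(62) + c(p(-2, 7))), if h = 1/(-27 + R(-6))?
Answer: sqrt(5569305)/12586 ≈ 0.18751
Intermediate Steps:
p(Q, C) = 2*C (p(Q, C) = 2*C + 0 = 2*C)
h = -1/29 (h = 1/(-27 - 2) = 1/(-29) = -1/29 ≈ -0.034483)
P(V) = -1/(29*V)
c(r) = 1/(2*r)
sqrt(P(62) + c(p(-2, 7))) = sqrt(-1/29/62 + 1/(2*((2*7)))) = sqrt(-1/29*1/62 + (1/2)/14) = sqrt(-1/1798 + (1/2)*(1/14)) = sqrt(-1/1798 + 1/28) = sqrt(885/25172) = sqrt(5569305)/12586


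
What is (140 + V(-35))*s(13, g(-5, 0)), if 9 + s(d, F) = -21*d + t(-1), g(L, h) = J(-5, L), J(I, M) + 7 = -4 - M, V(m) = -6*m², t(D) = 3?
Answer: 2011590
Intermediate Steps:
J(I, M) = -11 - M (J(I, M) = -7 + (-4 - M) = -11 - M)
g(L, h) = -11 - L
s(d, F) = -6 - 21*d (s(d, F) = -9 + (-21*d + 3) = -9 + (3 - 21*d) = -6 - 21*d)
(140 + V(-35))*s(13, g(-5, 0)) = (140 - 6*(-35)²)*(-6 - 21*13) = (140 - 6*1225)*(-6 - 273) = (140 - 7350)*(-279) = -7210*(-279) = 2011590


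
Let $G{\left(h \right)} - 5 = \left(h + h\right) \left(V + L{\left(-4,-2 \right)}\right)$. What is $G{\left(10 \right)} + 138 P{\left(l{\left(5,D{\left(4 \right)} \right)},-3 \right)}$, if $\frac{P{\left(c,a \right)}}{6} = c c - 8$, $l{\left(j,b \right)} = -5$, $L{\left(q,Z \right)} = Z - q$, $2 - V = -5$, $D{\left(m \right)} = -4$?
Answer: $14261$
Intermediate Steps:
$V = 7$ ($V = 2 - -5 = 2 + 5 = 7$)
$P{\left(c,a \right)} = -48 + 6 c^{2}$ ($P{\left(c,a \right)} = 6 \left(c c - 8\right) = 6 \left(c^{2} - 8\right) = 6 \left(-8 + c^{2}\right) = -48 + 6 c^{2}$)
$G{\left(h \right)} = 5 + 18 h$ ($G{\left(h \right)} = 5 + \left(h + h\right) \left(7 - -2\right) = 5 + 2 h \left(7 + \left(-2 + 4\right)\right) = 5 + 2 h \left(7 + 2\right) = 5 + 2 h 9 = 5 + 18 h$)
$G{\left(10 \right)} + 138 P{\left(l{\left(5,D{\left(4 \right)} \right)},-3 \right)} = \left(5 + 18 \cdot 10\right) + 138 \left(-48 + 6 \left(-5\right)^{2}\right) = \left(5 + 180\right) + 138 \left(-48 + 6 \cdot 25\right) = 185 + 138 \left(-48 + 150\right) = 185 + 138 \cdot 102 = 185 + 14076 = 14261$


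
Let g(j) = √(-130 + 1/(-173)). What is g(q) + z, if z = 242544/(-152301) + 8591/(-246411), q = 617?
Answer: -1850725075/1137231567 + 21*I*√8823/173 ≈ -1.6274 + 11.402*I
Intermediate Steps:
z = -1850725075/1137231567 (z = 242544*(-1/152301) + 8591*(-1/246411) = -80848/50767 - 781/22401 = -1850725075/1137231567 ≈ -1.6274)
g(j) = 21*I*√8823/173 (g(j) = √(-130 - 1/173) = √(-22491/173) = 21*I*√8823/173)
g(q) + z = 21*I*√8823/173 - 1850725075/1137231567 = -1850725075/1137231567 + 21*I*√8823/173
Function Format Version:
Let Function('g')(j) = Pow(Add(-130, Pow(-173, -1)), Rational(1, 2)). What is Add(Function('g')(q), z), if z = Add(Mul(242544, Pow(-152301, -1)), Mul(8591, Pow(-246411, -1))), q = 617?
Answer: Add(Rational(-1850725075, 1137231567), Mul(Rational(21, 173), I, Pow(8823, Rational(1, 2)))) ≈ Add(-1.6274, Mul(11.402, I))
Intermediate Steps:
z = Rational(-1850725075, 1137231567) (z = Add(Mul(242544, Rational(-1, 152301)), Mul(8591, Rational(-1, 246411))) = Add(Rational(-80848, 50767), Rational(-781, 22401)) = Rational(-1850725075, 1137231567) ≈ -1.6274)
Function('g')(j) = Mul(Rational(21, 173), I, Pow(8823, Rational(1, 2))) (Function('g')(j) = Pow(Add(-130, Rational(-1, 173)), Rational(1, 2)) = Pow(Rational(-22491, 173), Rational(1, 2)) = Mul(Rational(21, 173), I, Pow(8823, Rational(1, 2))))
Add(Function('g')(q), z) = Add(Mul(Rational(21, 173), I, Pow(8823, Rational(1, 2))), Rational(-1850725075, 1137231567)) = Add(Rational(-1850725075, 1137231567), Mul(Rational(21, 173), I, Pow(8823, Rational(1, 2))))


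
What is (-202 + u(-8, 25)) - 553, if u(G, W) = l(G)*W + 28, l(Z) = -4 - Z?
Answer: -627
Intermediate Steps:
u(G, W) = 28 + W*(-4 - G) (u(G, W) = (-4 - G)*W + 28 = W*(-4 - G) + 28 = 28 + W*(-4 - G))
(-202 + u(-8, 25)) - 553 = (-202 + (28 - 1*25*(4 - 8))) - 553 = (-202 + (28 - 1*25*(-4))) - 553 = (-202 + (28 + 100)) - 553 = (-202 + 128) - 553 = -74 - 553 = -627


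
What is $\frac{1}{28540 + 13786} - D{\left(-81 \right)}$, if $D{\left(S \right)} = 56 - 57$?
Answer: $\frac{42327}{42326} \approx 1.0$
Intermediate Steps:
$D{\left(S \right)} = -1$
$\frac{1}{28540 + 13786} - D{\left(-81 \right)} = \frac{1}{28540 + 13786} - -1 = \frac{1}{42326} + 1 = \frac{42327}{42326}$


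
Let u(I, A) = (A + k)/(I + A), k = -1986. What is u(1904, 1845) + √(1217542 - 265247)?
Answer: -141/3749 + √952295 ≈ 975.82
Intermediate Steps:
u(I, A) = (-1986 + A)/(A + I) (u(I, A) = (A - 1986)/(I + A) = (-1986 + A)/(A + I))
u(1904, 1845) + √(1217542 - 265247) = (-1986 + 1845)/(1845 + 1904) + √(1217542 - 265247) = -141/3749 + √952295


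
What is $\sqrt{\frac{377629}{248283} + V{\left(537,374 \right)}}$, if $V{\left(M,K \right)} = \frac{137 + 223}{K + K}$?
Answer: $\frac{\sqrt{9787142113133}}{2210901} \approx 1.415$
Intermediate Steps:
$V{\left(M,K \right)} = \frac{180}{K}$ ($V{\left(M,K \right)} = \frac{360}{2 K} = 360 \frac{1}{2 K} = \frac{180}{K}$)
$\sqrt{\frac{377629}{248283} + V{\left(537,374 \right)}} = \sqrt{\frac{377629}{248283} + \frac{180}{374}} = \sqrt{377629 \cdot \frac{1}{248283} + 180 \cdot \frac{1}{374}} = \sqrt{\frac{53947}{35469} + \frac{90}{187}} = \sqrt{\frac{13280299}{6632703}} = \frac{\sqrt{9787142113133}}{2210901}$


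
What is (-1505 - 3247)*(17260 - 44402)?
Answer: 128978784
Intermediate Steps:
(-1505 - 3247)*(17260 - 44402) = -4752*(-27142) = 128978784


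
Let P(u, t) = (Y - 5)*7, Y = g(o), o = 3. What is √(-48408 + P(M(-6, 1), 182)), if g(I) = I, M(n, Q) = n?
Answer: I*√48422 ≈ 220.05*I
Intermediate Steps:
Y = 3
P(u, t) = -14 (P(u, t) = (3 - 5)*7 = -2*7 = -14)
√(-48408 + P(M(-6, 1), 182)) = √(-48408 - 14) = √(-48422) = I*√48422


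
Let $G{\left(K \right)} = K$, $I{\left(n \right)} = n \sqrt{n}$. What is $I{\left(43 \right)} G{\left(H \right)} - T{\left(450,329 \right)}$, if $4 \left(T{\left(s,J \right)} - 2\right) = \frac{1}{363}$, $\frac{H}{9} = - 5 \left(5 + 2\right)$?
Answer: $- \frac{2905}{1452} - 13545 \sqrt{43} \approx -88823.0$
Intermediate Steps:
$H = -315$ ($H = 9 \left(- 5 \left(5 + 2\right)\right) = 9 \left(\left(-5\right) 7\right) = 9 \left(-35\right) = -315$)
$I{\left(n \right)} = n^{\frac{3}{2}}$
$T{\left(s,J \right)} = \frac{2905}{1452}$ ($T{\left(s,J \right)} = 2 + \frac{1}{4 \cdot 363} = 2 + \frac{1}{4} \cdot \frac{1}{363} = 2 + \frac{1}{1452} = \frac{2905}{1452}$)
$I{\left(43 \right)} G{\left(H \right)} - T{\left(450,329 \right)} = 43^{\frac{3}{2}} \left(-315\right) - \frac{2905}{1452} = 43 \sqrt{43} \left(-315\right) - \frac{2905}{1452} = - 13545 \sqrt{43} - \frac{2905}{1452} = - \frac{2905}{1452} - 13545 \sqrt{43}$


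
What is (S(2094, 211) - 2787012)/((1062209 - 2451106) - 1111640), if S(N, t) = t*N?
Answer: 2345178/2500537 ≈ 0.93787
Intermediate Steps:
S(N, t) = N*t
(S(2094, 211) - 2787012)/((1062209 - 2451106) - 1111640) = (2094*211 - 2787012)/((1062209 - 2451106) - 1111640) = (441834 - 2787012)/(-1388897 - 1111640) = -2345178/(-2500537) = -2345178*(-1/2500537) = 2345178/2500537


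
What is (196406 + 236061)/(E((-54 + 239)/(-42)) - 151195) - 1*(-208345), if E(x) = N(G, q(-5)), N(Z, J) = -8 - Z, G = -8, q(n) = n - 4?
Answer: 31500289808/151195 ≈ 2.0834e+5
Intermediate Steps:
q(n) = -4 + n
E(x) = 0 (E(x) = -8 - 1*(-8) = -8 + 8 = 0)
(196406 + 236061)/(E((-54 + 239)/(-42)) - 151195) - 1*(-208345) = (196406 + 236061)/(0 - 151195) - 1*(-208345) = 432467/(-151195) + 208345 = 432467*(-1/151195) + 208345 = -432467/151195 + 208345 = 31500289808/151195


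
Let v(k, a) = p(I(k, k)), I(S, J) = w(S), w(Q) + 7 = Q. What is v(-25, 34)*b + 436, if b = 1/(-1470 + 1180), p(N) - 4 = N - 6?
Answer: 63237/145 ≈ 436.12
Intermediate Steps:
w(Q) = -7 + Q
I(S, J) = -7 + S
p(N) = -2 + N (p(N) = 4 + (N - 6) = 4 + (-6 + N) = -2 + N)
b = -1/290 (b = 1/(-290) = -1/290 ≈ -0.0034483)
v(k, a) = -9 + k (v(k, a) = -2 + (-7 + k) = -9 + k)
v(-25, 34)*b + 436 = (-9 - 25)*(-1/290) + 436 = -34*(-1/290) + 436 = 17/145 + 436 = 63237/145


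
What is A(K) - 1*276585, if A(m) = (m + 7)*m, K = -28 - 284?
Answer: -181425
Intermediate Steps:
K = -312
A(m) = m*(7 + m) (A(m) = (7 + m)*m = m*(7 + m))
A(K) - 1*276585 = -312*(7 - 312) - 1*276585 = -312*(-305) - 276585 = 95160 - 276585 = -181425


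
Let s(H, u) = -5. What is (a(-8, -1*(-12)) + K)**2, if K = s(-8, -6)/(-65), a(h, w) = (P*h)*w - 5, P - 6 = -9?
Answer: 13542400/169 ≈ 80133.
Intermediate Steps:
P = -3 (P = 6 - 9 = -3)
a(h, w) = -5 - 3*h*w (a(h, w) = (-3*h)*w - 5 = -3*h*w - 5 = -5 - 3*h*w)
K = 1/13 (K = -5/(-65) = -5*(-1/65) = 1/13 ≈ 0.076923)
(a(-8, -1*(-12)) + K)**2 = ((-5 - 3*(-8)*(-1*(-12))) + 1/13)**2 = ((-5 - 3*(-8)*12) + 1/13)**2 = ((-5 + 288) + 1/13)**2 = (283 + 1/13)**2 = (3680/13)**2 = 13542400/169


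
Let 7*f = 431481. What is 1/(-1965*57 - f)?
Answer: -7/1215516 ≈ -5.7589e-6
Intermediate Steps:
f = 431481/7 (f = (⅐)*431481 = 431481/7 ≈ 61640.)
1/(-1965*57 - f) = 1/(-1965*57 - 1*431481/7) = 1/(-112005 - 431481/7) = 1/(-1215516/7) = -7/1215516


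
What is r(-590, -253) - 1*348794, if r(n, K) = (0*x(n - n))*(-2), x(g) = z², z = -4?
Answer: -348794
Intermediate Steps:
x(g) = 16 (x(g) = (-4)² = 16)
r(n, K) = 0 (r(n, K) = (0*16)*(-2) = 0*(-2) = 0)
r(-590, -253) - 1*348794 = 0 - 1*348794 = 0 - 348794 = -348794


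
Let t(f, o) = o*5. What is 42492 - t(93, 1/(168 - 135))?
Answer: 1402231/33 ≈ 42492.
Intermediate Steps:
t(f, o) = 5*o
42492 - t(93, 1/(168 - 135)) = 42492 - 5/(168 - 135) = 42492 - 5/33 = 1402231/33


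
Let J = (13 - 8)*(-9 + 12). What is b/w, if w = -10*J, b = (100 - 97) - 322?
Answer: 319/150 ≈ 2.1267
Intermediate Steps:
b = -319 (b = 3 - 322 = -319)
J = 15 (J = 5*3 = 15)
w = -150 (w = -10*15 = -150)
b/w = -319/(-150) = -319*(-1/150) = 319/150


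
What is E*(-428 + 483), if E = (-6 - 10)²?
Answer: 14080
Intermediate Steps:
E = 256 (E = (-16)² = 256)
E*(-428 + 483) = 256*(-428 + 483) = 256*55 = 14080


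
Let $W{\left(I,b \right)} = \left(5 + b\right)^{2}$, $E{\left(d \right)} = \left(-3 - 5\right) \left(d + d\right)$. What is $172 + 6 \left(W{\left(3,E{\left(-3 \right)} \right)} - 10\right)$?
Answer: $16966$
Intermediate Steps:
$E{\left(d \right)} = - 16 d$ ($E{\left(d \right)} = - 8 \cdot 2 d = - 16 d$)
$172 + 6 \left(W{\left(3,E{\left(-3 \right)} \right)} - 10\right) = 172 + 6 \left(\left(5 - -48\right)^{2} - 10\right) = 172 + 6 \left(\left(5 + 48\right)^{2} - 10\right) = 172 + 6 \left(53^{2} - 10\right) = 172 + 6 \left(2809 - 10\right) = 172 + 6 \cdot 2799 = 172 + 16794 = 16966$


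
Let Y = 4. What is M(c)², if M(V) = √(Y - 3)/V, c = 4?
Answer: 1/16 ≈ 0.062500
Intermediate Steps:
M(V) = 1/V (M(V) = √(4 - 3)/V = √1/V = 1/V)
M(c)² = (1/4)² = (¼)² = 1/16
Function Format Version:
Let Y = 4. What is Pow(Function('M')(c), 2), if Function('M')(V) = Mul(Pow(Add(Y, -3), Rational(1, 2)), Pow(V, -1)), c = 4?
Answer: Rational(1, 16) ≈ 0.062500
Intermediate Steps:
Function('M')(V) = Pow(V, -1) (Function('M')(V) = Mul(Pow(Add(4, -3), Rational(1, 2)), Pow(V, -1)) = Mul(Pow(1, Rational(1, 2)), Pow(V, -1)) = Mul(1, Pow(V, -1)) = Pow(V, -1))
Pow(Function('M')(c), 2) = Pow(Pow(4, -1), 2) = Pow(Rational(1, 4), 2) = Rational(1, 16)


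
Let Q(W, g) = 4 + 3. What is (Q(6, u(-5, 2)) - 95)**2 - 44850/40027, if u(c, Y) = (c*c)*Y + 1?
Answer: 23840326/3079 ≈ 7742.9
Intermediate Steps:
u(c, Y) = 1 + Y*c**2 (u(c, Y) = c**2*Y + 1 = Y*c**2 + 1 = 1 + Y*c**2)
Q(W, g) = 7
(Q(6, u(-5, 2)) - 95)**2 - 44850/40027 = (7 - 95)**2 - 44850/40027 = (-88)**2 - 44850/40027 = 7744 - 1*3450/3079 = 7744 - 3450/3079 = 23840326/3079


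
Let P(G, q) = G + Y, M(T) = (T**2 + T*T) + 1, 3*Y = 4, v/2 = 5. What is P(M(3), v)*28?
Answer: 1708/3 ≈ 569.33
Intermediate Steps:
v = 10 (v = 2*5 = 10)
Y = 4/3 (Y = (1/3)*4 = 4/3 ≈ 1.3333)
M(T) = 1 + 2*T**2 (M(T) = (T**2 + T**2) + 1 = 2*T**2 + 1 = 1 + 2*T**2)
P(G, q) = 4/3 + G (P(G, q) = G + 4/3 = 4/3 + G)
P(M(3), v)*28 = (4/3 + (1 + 2*3**2))*28 = (4/3 + (1 + 2*9))*28 = (4/3 + (1 + 18))*28 = (4/3 + 19)*28 = (61/3)*28 = 1708/3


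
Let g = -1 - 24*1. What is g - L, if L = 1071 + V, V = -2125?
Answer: 1029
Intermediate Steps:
g = -25 (g = -1 - 24 = -25)
L = -1054 (L = 1071 - 2125 = -1054)
g - L = -25 - 1*(-1054) = -25 + 1054 = 1029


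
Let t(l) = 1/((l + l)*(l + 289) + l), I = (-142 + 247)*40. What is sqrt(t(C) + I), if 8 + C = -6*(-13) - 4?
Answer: sqrt(1027623094014)/15642 ≈ 64.807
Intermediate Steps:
I = 4200 (I = 105*40 = 4200)
C = 66 (C = -8 + (-6*(-13) - 4) = -8 + (78 - 4) = -8 + 74 = 66)
t(l) = 1/(l + 2*l*(289 + l)) (t(l) = 1/((2*l)*(289 + l) + l) = 1/(2*l*(289 + l) + l) = 1/(l + 2*l*(289 + l)))
sqrt(t(C) + I) = sqrt(1/(66*(579 + 2*66)) + 4200) = sqrt(1/(66*(579 + 132)) + 4200) = sqrt((1/66)/711 + 4200) = sqrt((1/66)*(1/711) + 4200) = sqrt(1/46926 + 4200) = sqrt(197089201/46926) = sqrt(1027623094014)/15642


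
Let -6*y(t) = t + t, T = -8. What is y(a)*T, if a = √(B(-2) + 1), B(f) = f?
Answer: 8*I/3 ≈ 2.6667*I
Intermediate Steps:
a = I (a = √(-2 + 1) = √(-1) = I ≈ 1.0*I)
y(t) = -t/3 (y(t) = -(t + t)/6 = -t/3)
y(a)*T = -I/3*(-8) = 8*I/3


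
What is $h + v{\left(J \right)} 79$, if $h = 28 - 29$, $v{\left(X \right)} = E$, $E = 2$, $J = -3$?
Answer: $157$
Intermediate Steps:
$v{\left(X \right)} = 2$
$h = -1$
$h + v{\left(J \right)} 79 = -1 + 2 \cdot 79 = -1 + 158 = 157$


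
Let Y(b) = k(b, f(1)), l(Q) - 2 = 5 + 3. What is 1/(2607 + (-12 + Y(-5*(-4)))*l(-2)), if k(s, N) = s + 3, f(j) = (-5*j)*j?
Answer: 1/2717 ≈ 0.00036805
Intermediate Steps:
l(Q) = 10 (l(Q) = 2 + (5 + 3) = 2 + 8 = 10)
f(j) = -5*j²
k(s, N) = 3 + s
Y(b) = 3 + b
1/(2607 + (-12 + Y(-5*(-4)))*l(-2)) = 1/(2607 + (-12 + (3 - 5*(-4)))*10) = 1/(2607 + (-12 + (3 + 20))*10) = 1/(2607 + (-12 + 23)*10) = 1/(2607 + 11*10) = 1/(2607 + 110) = 1/2717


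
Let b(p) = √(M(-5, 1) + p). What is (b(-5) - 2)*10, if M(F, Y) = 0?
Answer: -20 + 10*I*√5 ≈ -20.0 + 22.361*I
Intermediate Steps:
b(p) = √p (b(p) = √(0 + p) = √p)
(b(-5) - 2)*10 = (√(-5) - 2)*10 = (I*√5 - 2)*10 = (-2 + I*√5)*10 = -20 + 10*I*√5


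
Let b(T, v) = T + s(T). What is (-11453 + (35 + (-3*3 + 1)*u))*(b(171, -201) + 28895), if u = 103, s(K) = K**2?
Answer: -713794294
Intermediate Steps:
b(T, v) = T + T**2
(-11453 + (35 + (-3*3 + 1)*u))*(b(171, -201) + 28895) = (-11453 + (35 + (-3*3 + 1)*103))*(171*(1 + 171) + 28895) = (-11453 + (35 + (-9 + 1)*103))*(171*172 + 28895) = (-11453 + (35 - 8*103))*(29412 + 28895) = (-11453 + (35 - 824))*58307 = (-11453 - 789)*58307 = -12242*58307 = -713794294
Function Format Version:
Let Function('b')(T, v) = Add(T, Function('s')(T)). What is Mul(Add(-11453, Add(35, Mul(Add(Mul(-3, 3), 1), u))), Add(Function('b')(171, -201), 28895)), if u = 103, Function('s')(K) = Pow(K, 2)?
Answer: -713794294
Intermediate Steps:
Function('b')(T, v) = Add(T, Pow(T, 2))
Mul(Add(-11453, Add(35, Mul(Add(Mul(-3, 3), 1), u))), Add(Function('b')(171, -201), 28895)) = Mul(Add(-11453, Add(35, Mul(Add(Mul(-3, 3), 1), 103))), Add(Mul(171, Add(1, 171)), 28895)) = Mul(Add(-11453, Add(35, Mul(Add(-9, 1), 103))), Add(Mul(171, 172), 28895)) = Mul(Add(-11453, Add(35, Mul(-8, 103))), Add(29412, 28895)) = Mul(Add(-11453, Add(35, -824)), 58307) = Mul(Add(-11453, -789), 58307) = Mul(-12242, 58307) = -713794294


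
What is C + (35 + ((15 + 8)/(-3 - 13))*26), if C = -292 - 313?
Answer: -4859/8 ≈ -607.38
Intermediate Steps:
C = -605
C + (35 + ((15 + 8)/(-3 - 13))*26) = -605 + (35 + ((15 + 8)/(-3 - 13))*26) = -605 + (35 + (23/(-16))*26) = -605 + (35 + (23*(-1/16))*26) = -605 + (35 - 23/16*26) = -605 + (35 - 299/8) = -605 - 19/8 = -4859/8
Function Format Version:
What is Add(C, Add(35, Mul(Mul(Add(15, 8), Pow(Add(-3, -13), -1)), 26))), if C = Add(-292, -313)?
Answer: Rational(-4859, 8) ≈ -607.38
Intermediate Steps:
C = -605
Add(C, Add(35, Mul(Mul(Add(15, 8), Pow(Add(-3, -13), -1)), 26))) = Add(-605, Add(35, Mul(Mul(Add(15, 8), Pow(Add(-3, -13), -1)), 26))) = Add(-605, Add(35, Mul(Mul(23, Pow(-16, -1)), 26))) = Add(-605, Add(35, Mul(Mul(23, Rational(-1, 16)), 26))) = Add(-605, Add(35, Mul(Rational(-23, 16), 26))) = Add(-605, Add(35, Rational(-299, 8))) = Add(-605, Rational(-19, 8)) = Rational(-4859, 8)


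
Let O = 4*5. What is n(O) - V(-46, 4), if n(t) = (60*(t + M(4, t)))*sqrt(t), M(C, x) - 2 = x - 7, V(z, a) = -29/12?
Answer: 29/12 + 4200*sqrt(5) ≈ 9393.9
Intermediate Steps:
V(z, a) = -29/12 (V(z, a) = -29*1/12 = -29/12)
M(C, x) = -5 + x (M(C, x) = 2 + (x - 7) = 2 + (-7 + x) = -5 + x)
O = 20
n(t) = sqrt(t)*(-300 + 120*t) (n(t) = (60*(t + (-5 + t)))*sqrt(t) = (60*(-5 + 2*t))*sqrt(t) = (-300 + 120*t)*sqrt(t) = sqrt(t)*(-300 + 120*t))
n(O) - V(-46, 4) = sqrt(20)*(-300 + 120*20) - 1*(-29/12) = (2*sqrt(5))*(-300 + 2400) + 29/12 = (2*sqrt(5))*2100 + 29/12 = 4200*sqrt(5) + 29/12 = 29/12 + 4200*sqrt(5)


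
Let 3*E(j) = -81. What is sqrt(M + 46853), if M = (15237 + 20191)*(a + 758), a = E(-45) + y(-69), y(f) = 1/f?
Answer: sqrt(123520372149)/69 ≈ 5093.5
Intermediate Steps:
E(j) = -27 (E(j) = (1/3)*(-81) = -27)
a = -1864/69 (a = -27 + 1/(-69) = -27 - 1/69 = -1864/69 ≈ -27.014)
M = 1786917464/69 (M = (15237 + 20191)*(-1864/69 + 758) = 35428*(50438/69) = 1786917464/69 ≈ 2.5897e+7)
sqrt(M + 46853) = sqrt(1786917464/69 + 46853) = sqrt(1790150321/69) = sqrt(123520372149)/69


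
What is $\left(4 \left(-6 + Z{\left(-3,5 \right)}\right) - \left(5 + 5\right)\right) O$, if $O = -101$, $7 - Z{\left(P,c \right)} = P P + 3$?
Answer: $5454$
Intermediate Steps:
$Z{\left(P,c \right)} = 4 - P^{2}$ ($Z{\left(P,c \right)} = 7 - \left(P P + 3\right) = 7 - \left(P^{2} + 3\right) = 7 - \left(3 + P^{2}\right) = 4 - P^{2}$)
$\left(4 \left(-6 + Z{\left(-3,5 \right)}\right) - \left(5 + 5\right)\right) O = \left(4 \left(-6 + \left(4 - \left(-3\right)^{2}\right)\right) - \left(5 + 5\right)\right) \left(-101\right) = \left(4 \left(-6 + \left(4 - 9\right)\right) - 10\right) \left(-101\right) = \left(4 \left(-6 - 5\right) - 10\right) \left(-101\right) = \left(4 \left(-11\right) - 10\right) \left(-101\right) = \left(-44 - 10\right) \left(-101\right) = \left(-54\right) \left(-101\right) = 5454$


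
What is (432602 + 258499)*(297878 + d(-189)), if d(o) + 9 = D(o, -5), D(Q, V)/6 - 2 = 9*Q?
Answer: 198812480175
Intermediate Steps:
D(Q, V) = 12 + 54*Q (D(Q, V) = 12 + 6*(9*Q) = 12 + 54*Q)
d(o) = 3 + 54*o (d(o) = -9 + (12 + 54*o) = 3 + 54*o)
(432602 + 258499)*(297878 + d(-189)) = (432602 + 258499)*(297878 + (3 + 54*(-189))) = 691101*(297878 + (3 - 10206)) = 691101*(297878 - 10203) = 691101*287675 = 198812480175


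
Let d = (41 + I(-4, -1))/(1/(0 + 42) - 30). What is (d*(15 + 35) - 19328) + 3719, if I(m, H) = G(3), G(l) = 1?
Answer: -19739931/1259 ≈ -15679.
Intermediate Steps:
I(m, H) = 1
d = -1764/1259 (d = (41 + 1)/(1/(0 + 42) - 30) = 42/(1/42 - 30) = 42/(-1259/42) = 42*(-42/1259) = -1764/1259 ≈ -1.4011)
(d*(15 + 35) - 19328) + 3719 = (-1764*(15 + 35)/1259 - 19328) + 3719 = (-1764/1259*50 - 19328) + 3719 = (-88200/1259 - 19328) + 3719 = -24422152/1259 + 3719 = -19739931/1259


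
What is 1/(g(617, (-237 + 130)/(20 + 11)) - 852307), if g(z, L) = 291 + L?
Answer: -31/26412603 ≈ -1.1737e-6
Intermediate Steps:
1/(g(617, (-237 + 130)/(20 + 11)) - 852307) = 1/((291 + (-237 + 130)/(20 + 11)) - 852307) = 1/((291 - 107/31) - 852307) = 1/(8914/31 - 852307) = 1/(-26412603/31) = -31/26412603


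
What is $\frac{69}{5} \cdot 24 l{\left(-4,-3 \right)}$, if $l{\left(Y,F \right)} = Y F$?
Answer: $\frac{19872}{5} \approx 3974.4$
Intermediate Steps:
$l{\left(Y,F \right)} = F Y$
$\frac{69}{5} \cdot 24 l{\left(-4,-3 \right)} = \frac{69}{5} \cdot 24 \left(\left(-3\right) \left(-4\right)\right) = 69 \cdot \frac{1}{5} \cdot 24 \cdot 12 = \frac{69}{5} \cdot 24 \cdot 12 = \frac{1656}{5} \cdot 12 = \frac{19872}{5}$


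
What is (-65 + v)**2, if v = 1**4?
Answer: 4096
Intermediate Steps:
v = 1
(-65 + v)**2 = (-65 + 1)**2 = (-64)**2 = 4096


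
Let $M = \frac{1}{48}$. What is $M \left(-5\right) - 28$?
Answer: $- \frac{1349}{48} \approx -28.104$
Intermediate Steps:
$M = \frac{1}{48} \approx 0.020833$
$M \left(-5\right) - 28 = \frac{1}{48} \left(-5\right) - 28 = - \frac{5}{48} - 28 = - \frac{1349}{48}$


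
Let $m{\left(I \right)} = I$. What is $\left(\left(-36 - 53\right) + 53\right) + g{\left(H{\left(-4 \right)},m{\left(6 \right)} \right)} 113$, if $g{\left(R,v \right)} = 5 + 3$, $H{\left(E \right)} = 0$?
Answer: $868$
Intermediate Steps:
$g{\left(R,v \right)} = 8$
$\left(\left(-36 - 53\right) + 53\right) + g{\left(H{\left(-4 \right)},m{\left(6 \right)} \right)} 113 = \left(\left(-36 - 53\right) + 53\right) + 8 \cdot 113 = \left(-89 + 53\right) + 904 = -36 + 904 = 868$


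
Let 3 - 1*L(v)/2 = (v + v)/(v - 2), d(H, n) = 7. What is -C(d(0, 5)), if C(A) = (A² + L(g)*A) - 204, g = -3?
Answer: 649/5 ≈ 129.80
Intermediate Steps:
L(v) = 6 - 4*v/(-2 + v) (L(v) = 6 - 2*(v + v)/(v - 2) = 6 - 2*2*v/(-2 + v) = 6 - 4*v/(-2 + v))
C(A) = -204 + A² + 18*A/5 (C(A) = (A² + (2*(-6 - 3)/(-2 - 3))*A) - 204 = (A² + (2*(-9)/(-5))*A) - 204 = (A² + (2*(-⅕)*(-9))*A) - 204 = (A² + 18*A/5) - 204 = -204 + A² + 18*A/5)
-C(d(0, 5)) = -(-204 + 7² + (18/5)*7) = -(-204 + 49 + 126/5) = -1*(-649/5) = 649/5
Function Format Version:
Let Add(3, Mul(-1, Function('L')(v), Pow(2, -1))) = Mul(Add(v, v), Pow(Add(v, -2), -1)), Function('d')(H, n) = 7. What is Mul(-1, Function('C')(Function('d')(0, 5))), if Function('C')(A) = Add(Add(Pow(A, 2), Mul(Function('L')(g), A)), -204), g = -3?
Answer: Rational(649, 5) ≈ 129.80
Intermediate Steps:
Function('L')(v) = Add(6, Mul(-4, v, Pow(Add(-2, v), -1))) (Function('L')(v) = Add(6, Mul(-2, Mul(Add(v, v), Pow(Add(v, -2), -1)))) = Add(6, Mul(-2, Mul(Mul(2, v), Pow(Add(-2, v), -1)))) = Add(6, Mul(-2, Mul(2, v, Pow(Add(-2, v), -1)))) = Add(6, Mul(-4, v, Pow(Add(-2, v), -1))))
Function('C')(A) = Add(-204, Pow(A, 2), Mul(Rational(18, 5), A)) (Function('C')(A) = Add(Add(Pow(A, 2), Mul(Mul(2, Pow(Add(-2, -3), -1), Add(-6, -3)), A)), -204) = Add(Add(Pow(A, 2), Mul(Mul(2, Pow(-5, -1), -9), A)), -204) = Add(Add(Pow(A, 2), Mul(Mul(2, Rational(-1, 5), -9), A)), -204) = Add(Add(Pow(A, 2), Mul(Rational(18, 5), A)), -204) = Add(-204, Pow(A, 2), Mul(Rational(18, 5), A)))
Mul(-1, Function('C')(Function('d')(0, 5))) = Mul(-1, Add(-204, Pow(7, 2), Mul(Rational(18, 5), 7))) = Mul(-1, Add(-204, 49, Rational(126, 5))) = Mul(-1, Rational(-649, 5)) = Rational(649, 5)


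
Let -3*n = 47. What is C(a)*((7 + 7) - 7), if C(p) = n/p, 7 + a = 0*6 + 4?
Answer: 329/9 ≈ 36.556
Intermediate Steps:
a = -3 (a = -7 + (0*6 + 4) = -7 + (0 + 4) = -7 + 4 = -3)
n = -47/3 (n = -⅓*47 = -47/3 ≈ -15.667)
C(p) = -47/(3*p)
C(a)*((7 + 7) - 7) = (-47/3/(-3))*((7 + 7) - 7) = (-47/3*(-⅓))*(14 - 7) = (47/9)*7 = 329/9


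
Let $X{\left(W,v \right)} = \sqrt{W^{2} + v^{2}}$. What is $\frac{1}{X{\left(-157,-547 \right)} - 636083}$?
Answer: $- \frac{636083}{404601259031} - \frac{\sqrt{323858}}{404601259031} \approx -1.5735 \cdot 10^{-6}$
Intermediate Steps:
$\frac{1}{X{\left(-157,-547 \right)} - 636083} = \frac{1}{\sqrt{\left(-157\right)^{2} + \left(-547\right)^{2}} - 636083} = \frac{1}{\sqrt{24649 + 299209} - 636083} = \frac{1}{\sqrt{323858} - 636083} = \frac{1}{-636083 + \sqrt{323858}}$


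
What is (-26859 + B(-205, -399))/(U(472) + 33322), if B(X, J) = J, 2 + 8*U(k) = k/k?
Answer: -218064/266575 ≈ -0.81802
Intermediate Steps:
U(k) = -1/8 (U(k) = -1/4 + (k/k)/8 = -1/4 + (1/8)*1 = -1/4 + 1/8 = -1/8)
(-26859 + B(-205, -399))/(U(472) + 33322) = (-26859 - 399)/(-1/8 + 33322) = -27258/266575/8 = -27258*8/266575 = -218064/266575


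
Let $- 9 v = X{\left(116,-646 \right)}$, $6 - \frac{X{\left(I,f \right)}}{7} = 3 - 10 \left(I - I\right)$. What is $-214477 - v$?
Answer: $- \frac{643424}{3} \approx -2.1447 \cdot 10^{5}$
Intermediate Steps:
$X{\left(I,f \right)} = 21$ ($X{\left(I,f \right)} = 42 - 7 \left(3 - 10 \left(I - I\right)\right) = 42 - 7 \left(3 - 0\right) = 42 - 7 \left(3 + 0\right) = 42 - 21 = 21$)
$v = - \frac{7}{3}$ ($v = \left(- \frac{1}{9}\right) 21 = - \frac{7}{3} \approx -2.3333$)
$-214477 - v = -214477 - - \frac{7}{3} = -214477 + \frac{7}{3} = - \frac{643424}{3}$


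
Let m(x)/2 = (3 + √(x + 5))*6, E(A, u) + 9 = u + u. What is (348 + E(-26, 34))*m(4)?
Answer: 29304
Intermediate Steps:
E(A, u) = -9 + 2*u (E(A, u) = -9 + (u + u) = -9 + 2*u)
m(x) = 36 + 12*√(5 + x) (m(x) = 2*((3 + √(x + 5))*6) = 2*((3 + √(5 + x))*6) = 2*(18 + 6*√(5 + x)) = 36 + 12*√(5 + x))
(348 + E(-26, 34))*m(4) = (348 + (-9 + 2*34))*(36 + 12*√(5 + 4)) = (348 + (-9 + 68))*(36 + 12*√9) = (348 + 59)*(36 + 12*3) = 407*(36 + 36) = 407*72 = 29304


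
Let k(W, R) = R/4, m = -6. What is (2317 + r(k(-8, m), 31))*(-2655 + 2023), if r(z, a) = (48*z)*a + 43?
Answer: -80896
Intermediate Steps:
k(W, R) = R/4 (k(W, R) = R*(¼) = R/4)
r(z, a) = 43 + 48*a*z (r(z, a) = 48*a*z + 43 = 43 + 48*a*z)
(2317 + r(k(-8, m), 31))*(-2655 + 2023) = (2317 + (43 + 48*31*((¼)*(-6))))*(-2655 + 2023) = (2317 + (43 + 48*31*(-3/2)))*(-632) = (2317 + (43 - 2232))*(-632) = (2317 - 2189)*(-632) = 128*(-632) = -80896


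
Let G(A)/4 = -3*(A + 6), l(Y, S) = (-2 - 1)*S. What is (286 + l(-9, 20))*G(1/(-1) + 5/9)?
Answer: -45200/3 ≈ -15067.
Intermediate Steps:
l(Y, S) = -3*S
G(A) = -72 - 12*A (G(A) = 4*(-3*(A + 6)) = 4*(-3*(6 + A)) = 4*(-18 - 3*A) = -72 - 12*A)
(286 + l(-9, 20))*G(1/(-1) + 5/9) = (286 - 3*20)*(-72 - 12*(1/(-1) + 5/9)) = (286 - 60)*(-72 - 12*(1*(-1) + 5*(⅑))) = 226*(-72 - 12*(-1 + 5/9)) = 226*(-72 - 12*(-4/9)) = 226*(-72 + 16/3) = 226*(-200/3) = -45200/3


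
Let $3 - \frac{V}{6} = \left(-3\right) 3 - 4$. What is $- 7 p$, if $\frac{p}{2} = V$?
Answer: $-1344$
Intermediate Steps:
$V = 96$ ($V = 18 - 6 \left(\left(-3\right) 3 - 4\right) = 18 - 6 \left(-9 - 4\right) = 18 - -78 = 18 + 78 = 96$)
$p = 192$ ($p = 2 \cdot 96 = 192$)
$- 7 p = \left(-7\right) 192 = -1344$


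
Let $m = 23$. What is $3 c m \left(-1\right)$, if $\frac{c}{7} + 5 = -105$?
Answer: $53130$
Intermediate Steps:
$c = -770$ ($c = -35 + 7 \left(-105\right) = -35 - 735 = -770$)
$3 c m \left(-1\right) = 3 \left(-770\right) 23 \left(-1\right) = \left(-2310\right) \left(-23\right) = 53130$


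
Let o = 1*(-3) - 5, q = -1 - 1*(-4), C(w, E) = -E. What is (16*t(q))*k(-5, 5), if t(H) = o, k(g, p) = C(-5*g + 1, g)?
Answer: -640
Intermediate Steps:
k(g, p) = -g
q = 3 (q = -1 + 4 = 3)
o = -8 (o = -3 - 5 = -8)
t(H) = -8
(16*t(q))*k(-5, 5) = (16*(-8))*(-1*(-5)) = -128*5 = -640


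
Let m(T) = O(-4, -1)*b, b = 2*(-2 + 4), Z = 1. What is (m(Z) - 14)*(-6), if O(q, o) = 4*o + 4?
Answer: 84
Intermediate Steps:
O(q, o) = 4 + 4*o
b = 4 (b = 2*2 = 4)
m(T) = 0 (m(T) = (4 + 4*(-1))*4 = (4 - 4)*4 = 0*4 = 0)
(m(Z) - 14)*(-6) = (0 - 14)*(-6) = -14*(-6) = 84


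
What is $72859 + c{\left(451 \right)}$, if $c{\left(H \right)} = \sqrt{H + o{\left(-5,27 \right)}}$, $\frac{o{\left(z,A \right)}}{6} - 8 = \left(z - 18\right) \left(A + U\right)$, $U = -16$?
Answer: $72859 + i \sqrt{1019} \approx 72859.0 + 31.922 i$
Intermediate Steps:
$o{\left(z,A \right)} = 48 + 6 \left(-18 + z\right) \left(-16 + A\right)$ ($o{\left(z,A \right)} = 48 + 6 \left(z - 18\right) \left(A - 16\right) = 48 + 6 \left(-18 + z\right) \left(-16 + A\right)$)
$c{\left(H \right)} = \sqrt{-1470 + H}$ ($c{\left(H \right)} = \sqrt{H + \left(1776 - 2916 - -480 + 6 \cdot 27 \left(-5\right)\right)} = \sqrt{H + \left(1776 - 2916 + 480 - 810\right)} = \sqrt{H - 1470} = \sqrt{-1470 + H}$)
$72859 + c{\left(451 \right)} = 72859 + \sqrt{-1470 + 451} = 72859 + \sqrt{-1019} = 72859 + i \sqrt{1019}$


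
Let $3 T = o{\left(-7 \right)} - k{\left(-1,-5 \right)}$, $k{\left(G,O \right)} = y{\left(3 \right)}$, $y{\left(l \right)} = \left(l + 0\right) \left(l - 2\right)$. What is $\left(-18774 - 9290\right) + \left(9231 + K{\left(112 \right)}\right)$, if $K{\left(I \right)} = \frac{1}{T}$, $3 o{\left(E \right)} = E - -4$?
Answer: $- \frac{75335}{4} \approx -18834.0$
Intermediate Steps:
$y{\left(l \right)} = l \left(-2 + l\right)$
$k{\left(G,O \right)} = 3$ ($k{\left(G,O \right)} = 3 \left(-2 + 3\right) = 3 \cdot 1 = 3$)
$o{\left(E \right)} = \frac{4}{3} + \frac{E}{3}$ ($o{\left(E \right)} = \frac{E - -4}{3} = \frac{E + 4}{3} = \frac{4 + E}{3} = \frac{4}{3} + \frac{E}{3}$)
$T = - \frac{4}{3}$ ($T = \frac{\left(\frac{4}{3} + \frac{1}{3} \left(-7\right)\right) - 3}{3} = \frac{\left(\frac{4}{3} - \frac{7}{3}\right) - 3}{3} = \frac{-1 - 3}{3} = \frac{1}{3} \left(-4\right) = - \frac{4}{3} \approx -1.3333$)
$K{\left(I \right)} = - \frac{3}{4}$ ($K{\left(I \right)} = \frac{1}{- \frac{4}{3}} = - \frac{3}{4}$)
$\left(-18774 - 9290\right) + \left(9231 + K{\left(112 \right)}\right) = \left(-18774 - 9290\right) + \left(9231 - \frac{3}{4}\right) = -28064 + \frac{36921}{4} = - \frac{75335}{4}$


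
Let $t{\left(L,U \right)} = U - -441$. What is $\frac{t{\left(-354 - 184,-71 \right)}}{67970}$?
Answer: $\frac{37}{6797} \approx 0.0054436$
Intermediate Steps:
$t{\left(L,U \right)} = 441 + U$ ($t{\left(L,U \right)} = U + 441 = 441 + U$)
$\frac{t{\left(-354 - 184,-71 \right)}}{67970} = \frac{441 - 71}{67970} = 370 \cdot \frac{1}{67970} = \frac{37}{6797}$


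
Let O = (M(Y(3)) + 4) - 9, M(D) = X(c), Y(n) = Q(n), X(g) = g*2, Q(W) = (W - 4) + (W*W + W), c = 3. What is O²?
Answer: 1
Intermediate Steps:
Q(W) = -4 + W² + 2*W (Q(W) = (-4 + W) + (W² + W) = (-4 + W) + (W + W²) = -4 + W² + 2*W)
X(g) = 2*g
Y(n) = -4 + n² + 2*n
M(D) = 6 (M(D) = 2*3 = 6)
O = 1 (O = (6 + 4) - 9 = 10 - 9 = 1)
O² = 1² = 1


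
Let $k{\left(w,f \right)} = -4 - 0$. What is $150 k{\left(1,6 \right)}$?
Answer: $-600$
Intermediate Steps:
$k{\left(w,f \right)} = -4$ ($k{\left(w,f \right)} = -4 + 0 = -4$)
$150 k{\left(1,6 \right)} = 150 \left(-4\right) = -600$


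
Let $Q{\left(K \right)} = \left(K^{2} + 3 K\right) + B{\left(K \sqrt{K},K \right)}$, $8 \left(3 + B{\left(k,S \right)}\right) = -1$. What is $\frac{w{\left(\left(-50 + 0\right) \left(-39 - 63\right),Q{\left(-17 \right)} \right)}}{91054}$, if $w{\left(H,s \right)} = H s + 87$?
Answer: $\frac{2395899}{182108} \approx 13.156$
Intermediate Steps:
$B{\left(k,S \right)} = - \frac{25}{8}$ ($B{\left(k,S \right)} = -3 + \frac{1}{8} \left(-1\right) = -3 - \frac{1}{8} = - \frac{25}{8}$)
$Q{\left(K \right)} = - \frac{25}{8} + K^{2} + 3 K$ ($Q{\left(K \right)} = \left(K^{2} + 3 K\right) - \frac{25}{8} = - \frac{25}{8} + K^{2} + 3 K$)
$w{\left(H,s \right)} = 87 + H s$
$\frac{w{\left(\left(-50 + 0\right) \left(-39 - 63\right),Q{\left(-17 \right)} \right)}}{91054} = \frac{87 + \left(-50 + 0\right) \left(-39 - 63\right) \left(- \frac{25}{8} + \left(-17\right)^{2} + 3 \left(-17\right)\right)}{91054} = \left(87 + \left(-50\right) \left(-102\right) \left(- \frac{25}{8} + 289 - 51\right)\right) \frac{1}{91054} = \left(87 + 5100 \cdot \frac{1879}{8}\right) \frac{1}{91054} = \left(87 + \frac{2395725}{2}\right) \frac{1}{91054} = \frac{2395899}{2} \cdot \frac{1}{91054} = \frac{2395899}{182108}$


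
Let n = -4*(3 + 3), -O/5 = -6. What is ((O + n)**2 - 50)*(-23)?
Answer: 322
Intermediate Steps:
O = 30 (O = -5*(-6) = 30)
n = -24 (n = -4*6 = -24)
((O + n)**2 - 50)*(-23) = ((30 - 24)**2 - 50)*(-23) = (6**2 - 50)*(-23) = (36 - 50)*(-23) = -14*(-23) = 322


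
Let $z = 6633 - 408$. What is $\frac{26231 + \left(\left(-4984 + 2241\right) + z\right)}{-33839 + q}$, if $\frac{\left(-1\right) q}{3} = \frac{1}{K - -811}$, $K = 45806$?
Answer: $- \frac{461710307}{525824222} \approx -0.87807$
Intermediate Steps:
$z = 6225$ ($z = 6633 - 408 = 6225$)
$q = - \frac{1}{15539}$ ($q = - \frac{3}{45806 - -811} = - \frac{3}{45806 + 811} = - \frac{3}{46617} = \left(-3\right) \frac{1}{46617} = - \frac{1}{15539} \approx -6.4354 \cdot 10^{-5}$)
$\frac{26231 + \left(\left(-4984 + 2241\right) + z\right)}{-33839 + q} = \frac{26231 + \left(\left(-4984 + 2241\right) + 6225\right)}{-33839 - \frac{1}{15539}} = \frac{26231 + \left(-2743 + 6225\right)}{- \frac{525824222}{15539}} = \left(26231 + 3482\right) \left(- \frac{15539}{525824222}\right) = 29713 \left(- \frac{15539}{525824222}\right) = - \frac{461710307}{525824222}$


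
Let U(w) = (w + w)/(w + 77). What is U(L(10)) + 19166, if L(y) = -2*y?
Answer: 1092422/57 ≈ 19165.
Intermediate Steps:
U(w) = 2*w/(77 + w) (U(w) = (2*w)/(77 + w) = 2*w/(77 + w))
U(L(10)) + 19166 = 2*(-2*10)/(77 - 2*10) + 19166 = 2*(-20)/(77 - 20) + 19166 = 2*(-20)/57 + 19166 = 2*(-20)*(1/57) + 19166 = -40/57 + 19166 = 1092422/57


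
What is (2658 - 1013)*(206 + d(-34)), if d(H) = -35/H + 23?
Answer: 12865545/34 ≈ 3.7840e+5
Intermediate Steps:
d(H) = 23 - 35/H
(2658 - 1013)*(206 + d(-34)) = (2658 - 1013)*(206 + (23 - 35/(-34))) = 1645*(206 + (23 - 35*(-1/34))) = 1645*(206 + (23 + 35/34)) = 1645*(206 + 817/34) = 1645*(7821/34) = 12865545/34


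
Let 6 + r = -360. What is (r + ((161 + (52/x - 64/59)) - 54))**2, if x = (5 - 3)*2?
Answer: 212518084/3481 ≈ 61051.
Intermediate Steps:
r = -366 (r = -6 - 360 = -366)
x = 4 (x = 2*2 = 4)
(r + ((161 + (52/x - 64/59)) - 54))**2 = (-366 + ((161 + (52/4 - 64/59)) - 54))**2 = (-366 + ((161 + (52*(1/4) - 64*1/59)) - 54))**2 = (-366 + ((161 + (13 - 64/59)) - 54))**2 = (-366 + ((161 + 703/59) - 54))**2 = (-366 + (10202/59 - 54))**2 = (-366 + 7016/59)**2 = (-14578/59)**2 = 212518084/3481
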